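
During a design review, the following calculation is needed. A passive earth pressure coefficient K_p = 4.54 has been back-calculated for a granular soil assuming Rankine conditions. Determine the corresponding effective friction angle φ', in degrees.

K_p = (1+sin φ)/(1−sin φ) ⇒ sin φ = (K_p − 1)/(K_p + 1) = 0.6390.
φ = arcsin(0.6390) = 39.72°.

39.7°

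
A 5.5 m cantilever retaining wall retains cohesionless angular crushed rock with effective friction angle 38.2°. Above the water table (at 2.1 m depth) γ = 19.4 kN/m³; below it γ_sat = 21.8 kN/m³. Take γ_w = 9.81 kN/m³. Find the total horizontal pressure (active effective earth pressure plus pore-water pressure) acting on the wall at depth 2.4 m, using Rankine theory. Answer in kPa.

K_a = (1 − sin φ)/(1 + sin φ) = 0.2358.
γ' = 21.8 − 9.81 = 11.99 kN/m³.
Effective vertical stress at 2.4 m: σ'_v = 19.4×2.1 + 11.99×0.300 = 44.34 kPa.
σ'_h = K_a σ'_v = 0.2358 × 44.34 = 10.45 kPa; u = γ_w × 0.300 = 2.943 kPa.
Total σ_h = 10.45 + 2.943 = 13.40 kPa.

13.4 kPa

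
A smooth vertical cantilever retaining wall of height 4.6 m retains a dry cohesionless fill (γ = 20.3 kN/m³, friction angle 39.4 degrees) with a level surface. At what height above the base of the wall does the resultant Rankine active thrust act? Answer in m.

K_a = 0.2234.
The pressure distribution is triangular, so the resultant acts at H/3 above the base = 4.6/3 = 1.533 m.

1.53 m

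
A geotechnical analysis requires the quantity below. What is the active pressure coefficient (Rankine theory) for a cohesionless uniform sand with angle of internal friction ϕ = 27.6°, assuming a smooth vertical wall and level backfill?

K_a = tan²(45° − φ/2) = tan²(31.20°) = 0.3668.

0.367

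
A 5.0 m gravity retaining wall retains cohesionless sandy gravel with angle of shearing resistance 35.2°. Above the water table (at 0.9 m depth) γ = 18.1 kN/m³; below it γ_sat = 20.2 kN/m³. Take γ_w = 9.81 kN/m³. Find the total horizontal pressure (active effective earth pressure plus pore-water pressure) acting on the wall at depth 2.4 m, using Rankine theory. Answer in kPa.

K_a = (1 − sin φ)/(1 + sin φ) = 0.2687.
γ' = 20.2 − 9.81 = 10.39 kN/m³.
Effective vertical stress at 2.4 m: σ'_v = 18.1×0.9 + 10.39×1.50 = 31.88 kPa.
σ'_h = K_a σ'_v = 0.2687 × 31.88 = 8.564 kPa; u = γ_w × 1.50 = 14.71 kPa.
Total σ_h = 8.564 + 14.71 = 23.28 kPa.

23.3 kPa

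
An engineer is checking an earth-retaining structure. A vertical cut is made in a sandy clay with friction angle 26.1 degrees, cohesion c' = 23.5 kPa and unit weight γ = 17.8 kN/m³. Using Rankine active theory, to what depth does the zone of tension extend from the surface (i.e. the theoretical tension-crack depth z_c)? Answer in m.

4.23 m

K_a = tan²(45° − 26.1°/2) = 0.3889; √K_a = 0.6237.
The active pressure is zero where K_a γ z = 2c√K_a, so z_c = 2c/(γ√K_a) = 2×23.5/(17.8×0.6237) = 4.234 m.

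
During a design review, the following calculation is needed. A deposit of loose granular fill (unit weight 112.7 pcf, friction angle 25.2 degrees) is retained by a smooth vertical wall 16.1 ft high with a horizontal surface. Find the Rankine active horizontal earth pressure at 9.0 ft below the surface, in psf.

K_a = (1 − sin φ)/(1 + sin φ) = 0.4027.
σ_h = K_a γ z = 0.4027 × 112.7 × 9.0 = 408.5 psf.

409 psf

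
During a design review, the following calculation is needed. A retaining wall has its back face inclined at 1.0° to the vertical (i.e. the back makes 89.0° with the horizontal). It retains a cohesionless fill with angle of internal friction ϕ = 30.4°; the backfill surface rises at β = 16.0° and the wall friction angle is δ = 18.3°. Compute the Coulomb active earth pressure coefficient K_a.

0.381

K_a = sin²(α+φ) / [sin²α · sin(α−δ) · (1 + √{sin(φ+δ)sin(φ−β) / (sin(α−δ)sin(α+β))})²].
With α = 89.0°, φ = 30.4°, δ = 18.3°, β = 16.0°: K_a = 0.3812.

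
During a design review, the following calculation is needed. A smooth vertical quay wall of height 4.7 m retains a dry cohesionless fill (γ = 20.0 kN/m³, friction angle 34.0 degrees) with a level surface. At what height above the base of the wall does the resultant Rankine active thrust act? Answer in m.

1.57 m

K_a = 0.2827.
The pressure distribution is triangular, so the resultant acts at H/3 above the base = 4.7/3 = 1.567 m.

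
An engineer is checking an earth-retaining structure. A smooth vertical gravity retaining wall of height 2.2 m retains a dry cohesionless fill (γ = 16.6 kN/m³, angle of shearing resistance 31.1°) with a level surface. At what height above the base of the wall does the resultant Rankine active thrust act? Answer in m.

0.733 m

K_a = 0.3188.
The pressure distribution is triangular, so the resultant acts at H/3 above the base = 2.2/3 = 0.7333 m.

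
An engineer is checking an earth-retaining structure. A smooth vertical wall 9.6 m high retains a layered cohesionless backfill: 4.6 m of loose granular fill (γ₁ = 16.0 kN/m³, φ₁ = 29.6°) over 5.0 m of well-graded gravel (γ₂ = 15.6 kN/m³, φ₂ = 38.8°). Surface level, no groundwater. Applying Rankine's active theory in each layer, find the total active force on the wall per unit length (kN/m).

K_a1 = tan²(45°−29.6°/2) = 0.3387; K_a2 = tan²(45°−38.8°/2) = 0.2296.
Layer 1: σ at base = K_a1 γ₁ h₁ = 24.93 kPa; P₁ = ½×24.93×4.6 = 57.34.
Layer 2: σ_v at top = γ₁h₁ = 73.60; σ_h top = K_a2×73.60 = 16.90; σ_h base = K_a2×(73.60+15.6×5.0) = 34.80.
P₂ = ½(16.90+34.80)×5.0 = 129.2. Total P_a = 57.34+129.2 = 186.6 kN/m.

187 kN/m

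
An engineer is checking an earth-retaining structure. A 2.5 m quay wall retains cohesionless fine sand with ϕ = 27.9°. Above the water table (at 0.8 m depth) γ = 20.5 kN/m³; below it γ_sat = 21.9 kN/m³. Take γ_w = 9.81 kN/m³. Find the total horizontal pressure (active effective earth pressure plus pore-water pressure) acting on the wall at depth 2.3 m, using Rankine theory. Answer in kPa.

K_a = (1 − sin φ)/(1 + sin φ) = 0.3625.
γ' = 21.9 − 9.81 = 12.09 kN/m³.
Effective vertical stress at 2.3 m: σ'_v = 20.5×0.8 + 12.09×1.50 = 34.53 kPa.
σ'_h = K_a σ'_v = 0.3625 × 34.53 = 12.52 kPa; u = γ_w × 1.50 = 14.71 kPa.
Total σ_h = 12.52 + 14.71 = 27.23 kPa.

27.2 kPa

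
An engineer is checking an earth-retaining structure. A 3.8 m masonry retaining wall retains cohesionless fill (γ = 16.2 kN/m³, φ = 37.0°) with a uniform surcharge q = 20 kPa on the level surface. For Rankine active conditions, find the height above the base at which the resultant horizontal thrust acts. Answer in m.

1.52 m

K_a = 0.2486.
Triangular part P₁ = ½K_aγH² = 29.08 at H/3 = 1.267 m; rectangular part P₂ = K_a q H = 18.89 at H/2 = 1.900 m.
ȳ = (P₁·1.267 + P₂·1.900)/(P₁+P₂) = 1.516 m.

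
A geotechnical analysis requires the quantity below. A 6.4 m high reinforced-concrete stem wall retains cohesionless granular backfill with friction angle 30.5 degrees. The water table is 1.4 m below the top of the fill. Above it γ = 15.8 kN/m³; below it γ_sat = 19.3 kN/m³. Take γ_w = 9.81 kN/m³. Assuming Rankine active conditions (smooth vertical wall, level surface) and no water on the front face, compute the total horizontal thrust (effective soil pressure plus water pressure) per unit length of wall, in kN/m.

203 kN/m

K_a = tan²(45° − φ/2) = 0.3267.
γ' = 19.3 − 9.81 = 9.490 kN/m³. Depth below WT = 5.0 m.
σ'_h at WT = K_a γ d_w = 7.226 kPa; at base = 7.226 + K_a γ' × 5.0 = 22.73 kPa.
P₁ (0–1.4 m) = ½×7.226×1.4 = 5.058. P₂ (1.4–6.4 m) = ½(7.226+22.73)×5.0 = 74.88.
P_w = ½ γ_w h₂² = 0.5×9.81×5.0² = 122.6. Total = 5.058+74.88+122.6 = 202.6 kN/m.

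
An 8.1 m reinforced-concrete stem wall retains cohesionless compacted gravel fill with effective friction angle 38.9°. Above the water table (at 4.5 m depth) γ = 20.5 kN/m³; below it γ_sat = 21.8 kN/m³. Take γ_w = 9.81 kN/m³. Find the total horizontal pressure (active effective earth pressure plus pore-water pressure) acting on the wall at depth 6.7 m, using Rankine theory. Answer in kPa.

48.7 kPa

K_a = (1 − sin φ)/(1 + sin φ) = 0.2285.
γ' = 21.8 − 9.81 = 11.99 kN/m³.
Effective vertical stress at 6.7 m: σ'_v = 20.5×4.5 + 11.99×2.20 = 118.6 kPa.
σ'_h = K_a σ'_v = 0.2285 × 118.6 = 27.11 kPa; u = γ_w × 2.20 = 21.58 kPa.
Total σ_h = 27.11 + 21.58 = 48.69 kPa.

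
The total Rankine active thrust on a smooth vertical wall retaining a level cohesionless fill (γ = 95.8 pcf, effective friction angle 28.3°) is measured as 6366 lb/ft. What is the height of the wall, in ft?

19.3 ft

K_a = 0.3568. P_a = ½ K_a γ H² ⇒ H = √(2P_a/(K_a γ)).
H = √(2×6366/(0.3568×95.8)) = 19.30 ft.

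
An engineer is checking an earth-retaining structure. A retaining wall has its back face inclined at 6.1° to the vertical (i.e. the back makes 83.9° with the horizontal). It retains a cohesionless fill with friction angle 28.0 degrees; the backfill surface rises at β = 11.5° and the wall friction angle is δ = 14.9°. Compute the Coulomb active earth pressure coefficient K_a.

K_a = sin²(α+φ) / [sin²α · sin(α−δ) · (1 + √{sin(φ+δ)sin(φ−β) / (sin(α−δ)sin(α+β))})²].
With α = 83.9°, φ = 28.0°, δ = 14.9°, β = 11.5°: K_a = 0.4399.

0.440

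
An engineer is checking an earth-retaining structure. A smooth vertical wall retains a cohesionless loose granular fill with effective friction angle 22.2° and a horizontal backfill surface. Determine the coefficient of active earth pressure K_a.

K_a = tan²(45° − φ/2) = tan²(33.90°) = 0.4515.

0.452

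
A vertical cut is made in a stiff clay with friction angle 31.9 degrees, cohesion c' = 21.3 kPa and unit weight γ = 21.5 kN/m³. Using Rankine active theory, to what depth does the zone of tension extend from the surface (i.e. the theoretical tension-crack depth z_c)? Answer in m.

3.57 m

K_a = tan²(45° − 31.9°/2) = 0.3085; √K_a = 0.5555.
The active pressure is zero where K_a γ z = 2c√K_a, so z_c = 2c/(γ√K_a) = 2×21.3/(21.5×0.5555) = 3.567 m.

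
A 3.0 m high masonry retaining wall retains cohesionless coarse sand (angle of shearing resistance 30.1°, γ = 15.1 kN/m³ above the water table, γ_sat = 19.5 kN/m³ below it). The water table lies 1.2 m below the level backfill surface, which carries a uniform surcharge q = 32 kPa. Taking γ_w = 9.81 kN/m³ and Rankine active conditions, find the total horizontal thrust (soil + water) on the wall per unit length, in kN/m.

67.4 kN/m

K_a = tan²(45° − φ/2) = 0.3320.
γ' = 19.5 − 9.81 = 9.690 kN/m³. h₂ = H − d_w = 1.8 m.
σ'_h: at surface K_a·q = 10.62; at WT K_a(q+γd_w) = 16.64; at base K_a(q+γd_w+γ'h₂) = 22.43 kPa.
P₁ = ½(10.62+16.64)×1.2 = 16.36; P₂ = ½(16.64+22.43)×1.8 = 35.16; P_w = ½γ_w h₂² = 15.89.
Total = 16.36+35.16+15.89 = 67.41 kN/m.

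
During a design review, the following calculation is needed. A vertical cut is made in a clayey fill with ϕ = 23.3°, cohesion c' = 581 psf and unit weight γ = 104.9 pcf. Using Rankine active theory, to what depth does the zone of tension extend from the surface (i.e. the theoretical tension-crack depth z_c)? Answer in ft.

K_a = tan²(45° − 23.3°/2) = 0.4331; √K_a = 0.6581.
The active pressure is zero where K_a γ z = 2c√K_a, so z_c = 2c/(γ√K_a) = 2×581/(104.9×0.6581) = 16.83 ft.

16.8 ft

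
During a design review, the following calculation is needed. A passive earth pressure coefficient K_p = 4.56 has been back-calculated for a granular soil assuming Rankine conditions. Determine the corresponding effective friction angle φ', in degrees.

K_p = (1+sin φ)/(1−sin φ) ⇒ sin φ = (K_p − 1)/(K_p + 1) = 0.6403.
φ = arcsin(0.6403) = 39.81°.

39.8°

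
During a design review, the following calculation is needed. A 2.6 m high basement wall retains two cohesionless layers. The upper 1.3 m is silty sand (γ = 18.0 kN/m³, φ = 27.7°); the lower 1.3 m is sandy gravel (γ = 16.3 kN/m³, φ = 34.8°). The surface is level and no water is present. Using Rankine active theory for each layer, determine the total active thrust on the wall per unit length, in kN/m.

K_a1 = tan²(45°−27.7°/2) = 0.3653; K_a2 = tan²(45°−34.8°/2) = 0.2733.
Layer 1: σ at base = K_a1 γ₁ h₁ = 8.549 kPa; P₁ = ½×8.549×1.3 = 5.557.
Layer 2: σ_v at top = γ₁h₁ = 23.40; σ_h top = K_a2×23.40 = 6.395; σ_h base = K_a2×(23.40+16.3×1.3) = 12.19.
P₂ = ½(6.395+12.19)×1.3 = 12.08. Total P_a = 5.557+12.08 = 17.64 kN/m.

17.6 kN/m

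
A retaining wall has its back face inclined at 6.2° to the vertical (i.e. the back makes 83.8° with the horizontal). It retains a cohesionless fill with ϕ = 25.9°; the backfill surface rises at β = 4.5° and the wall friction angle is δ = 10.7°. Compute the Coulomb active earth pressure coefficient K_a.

0.430

K_a = sin²(α+φ) / [sin²α · sin(α−δ) · (1 + √{sin(φ+δ)sin(φ−β) / (sin(α−δ)sin(α+β))})²].
With α = 83.8°, φ = 25.9°, δ = 10.7°, β = 4.5°: K_a = 0.4297.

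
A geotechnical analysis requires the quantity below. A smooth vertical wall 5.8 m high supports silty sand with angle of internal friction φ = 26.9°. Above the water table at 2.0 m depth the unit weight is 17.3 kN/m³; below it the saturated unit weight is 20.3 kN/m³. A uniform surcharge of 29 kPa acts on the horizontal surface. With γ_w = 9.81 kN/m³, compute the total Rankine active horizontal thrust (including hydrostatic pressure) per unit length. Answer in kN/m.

K_a = tan²(45° − φ/2) = 0.3770.
γ' = 20.3 − 9.81 = 10.49 kN/m³. h₂ = H − d_w = 3.8 m.
σ'_h: at surface K_a·q = 10.93; at WT K_a(q+γd_w) = 23.98; at base K_a(q+γd_w+γ'h₂) = 39.00 kPa.
P₁ = ½(10.93+23.98)×2.0 = 34.91; P₂ = ½(23.98+39.00)×3.8 = 119.7; P_w = ½γ_w h₂² = 70.83.
Total = 34.91+119.7+70.83 = 225.4 kN/m.

225 kN/m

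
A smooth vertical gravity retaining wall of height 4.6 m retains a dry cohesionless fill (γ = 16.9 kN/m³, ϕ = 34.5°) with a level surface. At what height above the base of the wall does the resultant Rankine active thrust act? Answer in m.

K_a = 0.2768.
The pressure distribution is triangular, so the resultant acts at H/3 above the base = 4.6/3 = 1.533 m.

1.53 m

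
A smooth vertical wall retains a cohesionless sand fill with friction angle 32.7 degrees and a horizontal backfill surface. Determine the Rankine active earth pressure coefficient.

0.298

K_a = tan²(45° − φ/2) = tan²(28.65°) = 0.2985.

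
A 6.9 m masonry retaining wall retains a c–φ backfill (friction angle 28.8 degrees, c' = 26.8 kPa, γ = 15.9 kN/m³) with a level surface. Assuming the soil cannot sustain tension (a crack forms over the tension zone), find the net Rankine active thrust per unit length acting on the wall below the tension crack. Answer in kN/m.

K_a = 0.3498; √K_a = 0.5914.
Tension-crack depth z_c = 2c/(γ√K_a) = 2×26.8/(15.9×0.5914) = 5.700 m.
σ_a at base = K_a γ H − 2c√K_a = 0.3498×15.9×6.9 − 2×26.8×0.5914 = 6.672 kPa.
P_a = ½ × 6.672 × (H − z_c) = 0.5×6.672×1.200 = 4.003 kN/m.

4.00 kN/m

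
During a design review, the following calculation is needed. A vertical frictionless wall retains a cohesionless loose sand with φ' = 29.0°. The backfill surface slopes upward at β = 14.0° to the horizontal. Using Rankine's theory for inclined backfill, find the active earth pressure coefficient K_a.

K_a = cos β · (cos β − √(cos²β − cos²φ)) / (cos β + √(cos²β − cos²φ)).
cos β = 0.9703, cos φ = 0.8746, √(cos²β − cos²φ) = 0.4201.
K_a = 0.9703 × (0.9703 − 0.4201)/(0.9703 + 0.4201) = 0.3839.

0.384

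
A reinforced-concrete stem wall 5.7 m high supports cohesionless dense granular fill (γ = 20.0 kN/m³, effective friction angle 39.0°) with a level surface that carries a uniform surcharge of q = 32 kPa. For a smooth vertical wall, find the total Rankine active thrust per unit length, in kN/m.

K_a = tan²(45° − φ/2) = 0.2275.
Soil triangle: ½ K_a γ H² = 0.5×0.2275×20.0×5.7² = 73.92 kN/m.
Surcharge rectangle: K_a q H = 0.2275×32×5.7 = 41.50 kN/m.
Total = 73.92 + 41.50 = 115.4 kN/m.

115 kN/m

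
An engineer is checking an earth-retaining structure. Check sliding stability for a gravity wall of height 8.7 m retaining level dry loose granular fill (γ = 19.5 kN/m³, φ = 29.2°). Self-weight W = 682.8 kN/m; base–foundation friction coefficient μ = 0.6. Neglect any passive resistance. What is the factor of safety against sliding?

K_a = tan²(45° − 29.2°/2) = 0.3442.
P_a = ½K_aγH² = 0.5×0.3442×19.5×8.7² = 254.0 kN/m, acting at H/3 = 2.900 m above the base.
FS_sliding = μW / P_a = 0.6×682.8 / 254.0 = 1.613.

1.61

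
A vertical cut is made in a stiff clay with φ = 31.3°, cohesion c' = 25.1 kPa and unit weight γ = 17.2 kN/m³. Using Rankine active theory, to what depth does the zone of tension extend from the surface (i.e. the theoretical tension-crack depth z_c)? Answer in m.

K_a = tan²(45° − 31.3°/2) = 0.3162; √K_a = 0.5623.
The active pressure is zero where K_a γ z = 2c√K_a, so z_c = 2c/(γ√K_a) = 2×25.1/(17.2×0.5623) = 5.190 m.

5.19 m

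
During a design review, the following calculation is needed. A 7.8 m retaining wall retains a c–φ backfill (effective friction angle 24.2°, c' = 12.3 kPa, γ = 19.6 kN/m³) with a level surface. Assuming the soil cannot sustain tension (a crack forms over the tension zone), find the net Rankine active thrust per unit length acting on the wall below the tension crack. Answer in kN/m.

K_a = 0.4185; √K_a = 0.6469.
Tension-crack depth z_c = 2c/(γ√K_a) = 2×12.3/(19.6×0.6469) = 1.940 m.
σ_a at base = K_a γ H − 2c√K_a = 0.4185×19.6×7.8 − 2×12.3×0.6469 = 48.07 kPa.
P_a = ½ × 48.07 × (H − z_c) = 0.5×48.07×5.860 = 140.8 kN/m.

141 kN/m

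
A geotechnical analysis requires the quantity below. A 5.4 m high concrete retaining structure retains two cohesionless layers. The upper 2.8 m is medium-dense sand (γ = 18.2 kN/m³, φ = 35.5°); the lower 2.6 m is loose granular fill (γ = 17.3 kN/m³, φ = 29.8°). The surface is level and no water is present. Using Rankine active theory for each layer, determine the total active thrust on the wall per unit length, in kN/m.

83.1 kN/m

K_a1 = tan²(45°−35.5°/2) = 0.2653; K_a2 = tan²(45°−29.8°/2) = 0.3360.
Layer 1: σ at base = K_a1 γ₁ h₁ = 13.52 kPa; P₁ = ½×13.52×2.8 = 18.92.
Layer 2: σ_v at top = γ₁h₁ = 50.96; σ_h top = K_a2×50.96 = 17.12; σ_h base = K_a2×(50.96+17.3×2.6) = 32.24.
P₂ = ½(17.12+32.24)×2.6 = 64.17. Total P_a = 18.92+64.17 = 83.10 kN/m.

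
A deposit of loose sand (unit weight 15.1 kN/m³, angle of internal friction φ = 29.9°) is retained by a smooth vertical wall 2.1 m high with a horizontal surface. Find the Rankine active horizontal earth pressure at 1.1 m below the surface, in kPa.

5.56 kPa

K_a = (1 − sin φ)/(1 + sin φ) = 0.3347.
σ_h = K_a γ z = 0.3347 × 15.1 × 1.1 = 5.559 kPa.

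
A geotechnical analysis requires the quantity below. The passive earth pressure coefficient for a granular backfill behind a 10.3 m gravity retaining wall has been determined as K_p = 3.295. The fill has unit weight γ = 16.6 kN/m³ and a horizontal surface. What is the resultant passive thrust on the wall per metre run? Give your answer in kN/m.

P = ½ K_p γ H² = 0.5 × 3.295 × 16.6 × 10.3² = 2901 kN/m.

2900 kN/m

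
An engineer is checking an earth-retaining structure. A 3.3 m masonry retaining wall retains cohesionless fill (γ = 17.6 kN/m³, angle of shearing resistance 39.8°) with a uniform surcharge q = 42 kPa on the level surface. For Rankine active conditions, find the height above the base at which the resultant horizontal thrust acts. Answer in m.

1.43 m

K_a = 0.2194.
Triangular part P₁ = ½K_aγH² = 21.03 at H/3 = 1.100 m; rectangular part P₂ = K_a q H = 30.41 at H/2 = 1.650 m.
ȳ = (P₁·1.100 + P₂·1.650)/(P₁+P₂) = 1.425 m.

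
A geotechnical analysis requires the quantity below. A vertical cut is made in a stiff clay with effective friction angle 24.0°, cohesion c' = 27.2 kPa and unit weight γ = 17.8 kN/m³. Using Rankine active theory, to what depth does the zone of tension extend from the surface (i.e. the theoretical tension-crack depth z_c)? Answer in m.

K_a = tan²(45° − 24.0°/2) = 0.4217; √K_a = 0.6494.
The active pressure is zero where K_a γ z = 2c√K_a, so z_c = 2c/(γ√K_a) = 2×27.2/(17.8×0.6494) = 4.706 m.

4.71 m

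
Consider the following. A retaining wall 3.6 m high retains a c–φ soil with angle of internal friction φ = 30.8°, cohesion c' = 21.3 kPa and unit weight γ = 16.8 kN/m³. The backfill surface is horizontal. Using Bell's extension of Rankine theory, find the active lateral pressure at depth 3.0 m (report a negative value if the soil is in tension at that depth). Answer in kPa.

-7.94 kPa

K_a = (1 − sin φ)/(1 + sin φ) = 0.3227.
σ_a = K_a γ z − 2c√K_a = 0.3227×16.8×3.0 − 2×21.3×0.5681 = -7.935 kPa.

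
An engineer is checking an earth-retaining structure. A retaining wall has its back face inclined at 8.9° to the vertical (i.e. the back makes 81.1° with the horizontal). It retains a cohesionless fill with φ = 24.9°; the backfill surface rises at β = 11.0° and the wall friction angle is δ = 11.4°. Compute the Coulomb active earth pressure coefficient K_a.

0.523

K_a = sin²(α+φ) / [sin²α · sin(α−δ) · (1 + √{sin(φ+δ)sin(φ−β) / (sin(α−δ)sin(α+β))})²].
With α = 81.1°, φ = 24.9°, δ = 11.4°, β = 11.0°: K_a = 0.5228.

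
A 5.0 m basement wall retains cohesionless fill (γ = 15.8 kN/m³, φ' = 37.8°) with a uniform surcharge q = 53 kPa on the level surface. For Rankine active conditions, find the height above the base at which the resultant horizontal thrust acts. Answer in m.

K_a = 0.2400.
Triangular part P₁ = ½K_aγH² = 47.40 at H/3 = 1.667 m; rectangular part P₂ = K_a q H = 63.60 at H/2 = 2.500 m.
ȳ = (P₁·1.667 + P₂·2.500)/(P₁+P₂) = 2.144 m.

2.14 m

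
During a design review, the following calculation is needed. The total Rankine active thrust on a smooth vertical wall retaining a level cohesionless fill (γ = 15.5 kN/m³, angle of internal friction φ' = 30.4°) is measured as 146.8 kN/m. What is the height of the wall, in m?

K_a = 0.3280. P_a = ½ K_a γ H² ⇒ H = √(2P_a/(K_a γ)).
H = √(2×146.8/(0.3280×15.5)) = 7.599 m.

7.60 m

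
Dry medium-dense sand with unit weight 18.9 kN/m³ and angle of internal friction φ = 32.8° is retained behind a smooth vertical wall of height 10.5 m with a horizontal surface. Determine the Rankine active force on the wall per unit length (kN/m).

K_a = tan²(45° − φ/2) = 0.2973.
P_a = ½ K_a γ H² = 0.5 × 0.2973 × 18.9 × 10.5² = 309.7 kN/m.

310 kN/m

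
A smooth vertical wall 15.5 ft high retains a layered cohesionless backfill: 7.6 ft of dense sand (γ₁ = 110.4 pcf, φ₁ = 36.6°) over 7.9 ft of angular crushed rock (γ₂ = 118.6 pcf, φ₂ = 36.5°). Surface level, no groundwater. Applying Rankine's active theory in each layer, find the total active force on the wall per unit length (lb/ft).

3430 lb/ft

K_a1 = tan²(45°−36.6°/2) = 0.2530; K_a2 = tan²(45°−36.5°/2) = 0.2541.
Layer 1: σ at base = K_a1 γ₁ h₁ = 212.2 psf; P₁ = ½×212.2×7.6 = 806.5.
Layer 2: σ_v at top = γ₁h₁ = 839.0; σ_h top = K_a2×839.0 = 213.2; σ_h base = K_a2×(839.0+118.6×7.9) = 451.2.
P₂ = ½(213.2+451.2)×7.9 = 2624. Total P_a = 806.5+2624 = 3431 lb/ft.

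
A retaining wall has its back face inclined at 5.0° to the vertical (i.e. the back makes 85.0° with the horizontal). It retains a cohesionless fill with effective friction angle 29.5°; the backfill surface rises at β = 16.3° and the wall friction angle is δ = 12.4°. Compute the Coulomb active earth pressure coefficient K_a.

0.444

K_a = sin²(α+φ) / [sin²α · sin(α−δ) · (1 + √{sin(φ+δ)sin(φ−β) / (sin(α−δ)sin(α+β))})²].
With α = 85.0°, φ = 29.5°, δ = 12.4°, β = 16.3°: K_a = 0.4438.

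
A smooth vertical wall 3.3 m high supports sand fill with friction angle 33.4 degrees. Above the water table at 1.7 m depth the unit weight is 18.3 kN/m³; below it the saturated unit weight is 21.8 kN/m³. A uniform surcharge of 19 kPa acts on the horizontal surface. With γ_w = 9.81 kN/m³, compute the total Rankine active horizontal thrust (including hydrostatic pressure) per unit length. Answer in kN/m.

K_a = tan²(45° − φ/2) = 0.2899.
γ' = 21.8 − 9.81 = 11.99 kN/m³. h₂ = H − d_w = 1.6 m.
σ'_h: at surface K_a·q = 5.509; at WT K_a(q+γd_w) = 14.53; at base K_a(q+γd_w+γ'h₂) = 20.09 kPa.
P₁ = ½(5.509+14.53)×1.7 = 17.03; P₂ = ½(14.53+20.09)×1.6 = 27.69; P_w = ½γ_w h₂² = 12.56.
Total = 17.03+27.69+12.56 = 57.28 kN/m.

57.3 kN/m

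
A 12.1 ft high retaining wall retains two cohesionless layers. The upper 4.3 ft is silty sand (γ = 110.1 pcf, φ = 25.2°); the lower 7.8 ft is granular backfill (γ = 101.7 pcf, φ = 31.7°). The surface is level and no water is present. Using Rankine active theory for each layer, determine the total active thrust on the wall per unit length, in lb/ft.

2520 lb/ft

K_a1 = tan²(45°−25.2°/2) = 0.4027; K_a2 = tan²(45°−31.7°/2) = 0.3111.
Layer 1: σ at base = K_a1 γ₁ h₁ = 190.7 psf; P₁ = ½×190.7×4.3 = 409.9.
Layer 2: σ_v at top = γ₁h₁ = 473.4; σ_h top = K_a2×473.4 = 147.3; σ_h base = K_a2×(473.4+101.7×7.8) = 394.0.
P₂ = ½(147.3+394.0)×7.8 = 2111. Total P_a = 409.9+2111 = 2521 lb/ft.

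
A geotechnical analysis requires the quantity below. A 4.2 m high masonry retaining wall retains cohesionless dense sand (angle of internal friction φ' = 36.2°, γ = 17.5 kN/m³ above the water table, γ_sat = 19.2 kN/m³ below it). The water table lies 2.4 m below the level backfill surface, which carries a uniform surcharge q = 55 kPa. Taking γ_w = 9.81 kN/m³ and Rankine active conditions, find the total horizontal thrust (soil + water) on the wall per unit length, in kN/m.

K_a = tan²(45° − φ/2) = 0.2574.
γ' = 19.2 − 9.81 = 9.390 kN/m³. h₂ = H − d_w = 1.8 m.
σ'_h: at surface K_a·q = 14.16; at WT K_a(q+γd_w) = 24.97; at base K_a(q+γd_w+γ'h₂) = 29.32 kPa.
P₁ = ½(14.16+24.97)×2.4 = 46.95; P₂ = ½(24.97+29.32)×1.8 = 48.85; P_w = ½γ_w h₂² = 15.89.
Total = 46.95+48.85+15.89 = 111.7 kN/m.

112 kN/m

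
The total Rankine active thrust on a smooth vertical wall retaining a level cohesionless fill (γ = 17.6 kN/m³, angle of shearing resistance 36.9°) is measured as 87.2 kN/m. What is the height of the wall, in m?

6.30 m

K_a = 0.2497. P_a = ½ K_a γ H² ⇒ H = √(2P_a/(K_a γ)).
H = √(2×87.2/(0.2497×17.6)) = 6.300 m.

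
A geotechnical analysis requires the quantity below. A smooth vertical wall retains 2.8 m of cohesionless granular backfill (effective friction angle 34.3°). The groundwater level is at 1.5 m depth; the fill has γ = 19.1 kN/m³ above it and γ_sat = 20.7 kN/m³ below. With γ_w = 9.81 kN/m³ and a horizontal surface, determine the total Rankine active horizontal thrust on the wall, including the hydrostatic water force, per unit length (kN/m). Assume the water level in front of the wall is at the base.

K_a = tan²(45° − φ/2) = 0.2792.
γ' = 20.7 − 9.81 = 10.89 kN/m³. Depth below WT = 1.3 m.
σ'_h at WT = K_a γ d_w = 7.998 kPa; at base = 7.998 + K_a γ' × 1.3 = 11.95 kPa.
P₁ (0–1.5 m) = ½×7.998×1.5 = 5.998. P₂ (1.5–2.8 m) = ½(7.998+11.95)×1.3 = 12.97.
P_w = ½ γ_w h₂² = 0.5×9.81×1.3² = 8.289. Total = 5.998+12.97+8.289 = 27.25 kN/m.

27.3 kN/m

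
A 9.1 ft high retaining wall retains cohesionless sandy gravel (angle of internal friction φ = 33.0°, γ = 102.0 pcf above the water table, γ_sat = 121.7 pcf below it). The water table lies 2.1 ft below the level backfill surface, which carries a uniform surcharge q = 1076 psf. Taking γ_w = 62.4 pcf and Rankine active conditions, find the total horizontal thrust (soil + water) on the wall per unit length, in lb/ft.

K_a = tan²(45° − φ/2) = 0.2948.
γ' = 121.7 − 62.4 = 59.30 pcf. h₂ = H − d_w = 7.0 ft.
σ'_h: at surface K_a·q = 317.2; at WT K_a(q+γd_w) = 380.4; at base K_a(q+γd_w+γ'h₂) = 502.7 psf.
P₁ = ½(317.2+380.4)×2.1 = 732.4; P₂ = ½(380.4+502.7)×7.0 = 3091; P_w = ½γ_w h₂² = 1529.
Total = 732.4+3091+1529 = 5352 lb/ft.

5350 lb/ft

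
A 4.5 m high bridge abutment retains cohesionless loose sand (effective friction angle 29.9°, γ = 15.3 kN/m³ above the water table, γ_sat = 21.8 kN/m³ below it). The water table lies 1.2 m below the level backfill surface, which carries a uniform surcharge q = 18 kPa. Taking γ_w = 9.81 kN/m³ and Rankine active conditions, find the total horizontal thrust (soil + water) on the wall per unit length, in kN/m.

126 kN/m

K_a = tan²(45° − φ/2) = 0.3347.
γ' = 21.8 − 9.81 = 11.99 kN/m³. h₂ = H − d_w = 3.3 m.
σ'_h: at surface K_a·q = 6.024; at WT K_a(q+γd_w) = 12.17; at base K_a(q+γd_w+γ'h₂) = 25.41 kPa.
P₁ = ½(6.024+12.17)×1.2 = 10.92; P₂ = ½(12.17+25.41)×3.3 = 62.01; P_w = ½γ_w h₂² = 53.42.
Total = 10.92+62.01+53.42 = 126.3 kN/m.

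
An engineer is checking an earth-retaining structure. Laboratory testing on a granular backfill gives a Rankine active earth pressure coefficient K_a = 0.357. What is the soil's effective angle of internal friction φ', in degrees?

28.3°

K_a = tan²(45° − φ/2) ⇒ 45° − φ/2 = arctan(√0.357) = 30.86°.
φ = 2(45° − 30.86°) = 28.28°.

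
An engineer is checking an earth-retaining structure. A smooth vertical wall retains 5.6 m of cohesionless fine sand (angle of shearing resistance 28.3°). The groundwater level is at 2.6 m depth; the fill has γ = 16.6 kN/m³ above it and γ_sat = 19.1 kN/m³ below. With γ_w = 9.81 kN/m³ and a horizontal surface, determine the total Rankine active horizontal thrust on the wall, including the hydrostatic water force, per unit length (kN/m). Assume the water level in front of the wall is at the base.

125 kN/m

K_a = tan²(45° − φ/2) = 0.3568.
γ' = 19.1 − 9.81 = 9.290 kN/m³. Depth below WT = 3.0 m.
σ'_h at WT = K_a γ d_w = 15.40 kPa; at base = 15.40 + K_a γ' × 3.0 = 25.34 kPa.
P₁ (0–2.6 m) = ½×15.40×2.6 = 20.02. P₂ (2.6–5.6 m) = ½(15.40+25.34)×3.0 = 61.11.
P_w = ½ γ_w h₂² = 0.5×9.81×3.0² = 44.14. Total = 20.02+61.11+44.14 = 125.3 kN/m.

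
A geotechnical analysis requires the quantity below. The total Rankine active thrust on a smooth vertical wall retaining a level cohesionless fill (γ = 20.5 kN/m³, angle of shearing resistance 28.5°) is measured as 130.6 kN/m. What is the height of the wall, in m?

K_a = 0.3540. P_a = ½ K_a γ H² ⇒ H = √(2P_a/(K_a γ)).
H = √(2×130.6/(0.3540×20.5)) = 6.000 m.

6.00 m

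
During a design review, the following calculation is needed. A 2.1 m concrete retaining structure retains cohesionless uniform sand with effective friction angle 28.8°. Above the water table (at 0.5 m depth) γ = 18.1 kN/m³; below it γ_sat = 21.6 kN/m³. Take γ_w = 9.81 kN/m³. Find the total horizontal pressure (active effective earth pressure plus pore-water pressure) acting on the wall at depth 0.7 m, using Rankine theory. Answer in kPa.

K_a = (1 − sin φ)/(1 + sin φ) = 0.3498.
γ' = 21.6 − 9.81 = 11.79 kN/m³.
Effective vertical stress at 0.7 m: σ'_v = 18.1×0.5 + 11.79×0.200 = 11.41 kPa.
σ'_h = K_a σ'_v = 0.3498 × 11.41 = 3.990 kPa; u = γ_w × 0.200 = 1.962 kPa.
Total σ_h = 3.990 + 1.962 = 5.952 kPa.

5.95 kPa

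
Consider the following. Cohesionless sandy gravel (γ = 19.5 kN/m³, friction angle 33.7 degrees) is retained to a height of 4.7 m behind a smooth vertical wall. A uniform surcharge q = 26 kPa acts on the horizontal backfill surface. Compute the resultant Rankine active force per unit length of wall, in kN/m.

K_a = tan²(45° − φ/2) = 0.2863.
Soil triangle: ½ K_a γ H² = 0.5×0.2863×19.5×4.7² = 61.66 kN/m.
Surcharge rectangle: K_a q H = 0.2863×26×4.7 = 34.99 kN/m.
Total = 61.66 + 34.99 = 96.65 kN/m.

96.6 kN/m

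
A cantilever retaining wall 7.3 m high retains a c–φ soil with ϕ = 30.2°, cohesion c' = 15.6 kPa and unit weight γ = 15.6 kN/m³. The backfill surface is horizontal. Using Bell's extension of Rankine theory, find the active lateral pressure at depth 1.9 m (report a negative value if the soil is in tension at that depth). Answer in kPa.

-8.14 kPa

K_a = (1 − sin φ)/(1 + sin φ) = 0.3307.
σ_a = K_a γ z − 2c√K_a = 0.3307×15.6×1.9 − 2×15.6×0.5750 = -8.140 kPa.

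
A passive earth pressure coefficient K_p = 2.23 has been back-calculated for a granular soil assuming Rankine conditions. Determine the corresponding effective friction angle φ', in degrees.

22.4°

K_p = (1+sin φ)/(1−sin φ) ⇒ sin φ = (K_p − 1)/(K_p + 1) = 0.3808.
φ = arcsin(0.3808) = 22.38°.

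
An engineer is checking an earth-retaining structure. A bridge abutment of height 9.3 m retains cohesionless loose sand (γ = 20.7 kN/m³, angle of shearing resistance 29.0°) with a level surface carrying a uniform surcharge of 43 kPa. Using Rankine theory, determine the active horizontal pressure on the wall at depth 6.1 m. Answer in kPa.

58.7 kPa

K_a = (1 − sin φ)/(1 + sin φ) = 0.3470.
σ_v = γz + q = 20.7 × 6.1 + 43 = 169.3 kPa.
σ_h = K_a σ_v = 0.3470 × 169.3 = 58.73 kPa.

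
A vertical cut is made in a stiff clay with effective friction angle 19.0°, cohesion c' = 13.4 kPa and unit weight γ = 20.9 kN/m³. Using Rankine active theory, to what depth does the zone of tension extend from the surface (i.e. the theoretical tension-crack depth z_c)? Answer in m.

1.80 m

K_a = tan²(45° − 19.0°/2) = 0.5088; √K_a = 0.7133.
The active pressure is zero where K_a γ z = 2c√K_a, so z_c = 2c/(γ√K_a) = 2×13.4/(20.9×0.7133) = 1.798 m.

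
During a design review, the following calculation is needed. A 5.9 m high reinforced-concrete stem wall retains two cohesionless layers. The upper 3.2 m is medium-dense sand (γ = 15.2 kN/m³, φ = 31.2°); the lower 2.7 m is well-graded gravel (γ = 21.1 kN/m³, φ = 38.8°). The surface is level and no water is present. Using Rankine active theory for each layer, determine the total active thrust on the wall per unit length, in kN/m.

K_a1 = tan²(45°−31.2°/2) = 0.3175; K_a2 = tan²(45°−38.8°/2) = 0.2296.
Layer 1: σ at base = K_a1 γ₁ h₁ = 15.44 kPa; P₁ = ½×15.44×3.2 = 24.71.
Layer 2: σ_v at top = γ₁h₁ = 48.64; σ_h top = K_a2×48.64 = 11.17; σ_h base = K_a2×(48.64+21.1×2.7) = 24.24.
P₂ = ½(11.17+24.24)×2.7 = 47.80. Total P_a = 24.71+47.80 = 72.51 kN/m.

72.5 kN/m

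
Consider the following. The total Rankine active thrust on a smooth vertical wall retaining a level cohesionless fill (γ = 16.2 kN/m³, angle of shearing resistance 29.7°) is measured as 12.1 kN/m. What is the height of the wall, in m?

2.10 m

K_a = 0.3374. P_a = ½ K_a γ H² ⇒ H = √(2P_a/(K_a γ)).
H = √(2×12.1/(0.3374×16.2)) = 2.104 m.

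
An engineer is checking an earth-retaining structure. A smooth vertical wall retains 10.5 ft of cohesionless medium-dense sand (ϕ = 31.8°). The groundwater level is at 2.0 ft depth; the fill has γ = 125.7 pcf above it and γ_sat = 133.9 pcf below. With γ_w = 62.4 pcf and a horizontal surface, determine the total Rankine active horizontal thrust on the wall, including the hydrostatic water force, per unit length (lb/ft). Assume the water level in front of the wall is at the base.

K_a = tan²(45° − φ/2) = 0.3098.
γ' = 133.9 − 62.4 = 71.50 pcf. Depth below WT = 8.5 ft.
σ'_h at WT = K_a γ d_w = 77.88 psf; at base = 77.88 + K_a γ' × 8.5 = 266.2 psf.
P₁ (0–2.0 ft) = ½×77.88×2.0 = 77.88. P₂ (2.0–10.5 ft) = ½(77.88+266.2)×8.5 = 1462.
P_w = ½ γ_w h₂² = 0.5×62.4×8.5² = 2254. Total = 77.88+1462+2254 = 3794 lb/ft.

3790 lb/ft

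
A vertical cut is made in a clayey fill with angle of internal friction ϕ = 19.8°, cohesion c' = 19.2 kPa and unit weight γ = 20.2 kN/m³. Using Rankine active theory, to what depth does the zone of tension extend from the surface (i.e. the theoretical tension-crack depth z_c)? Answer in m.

2.70 m

K_a = tan²(45° − 19.8°/2) = 0.4939; √K_a = 0.7028.
The active pressure is zero where K_a γ z = 2c√K_a, so z_c = 2c/(γ√K_a) = 2×19.2/(20.2×0.7028) = 2.705 m.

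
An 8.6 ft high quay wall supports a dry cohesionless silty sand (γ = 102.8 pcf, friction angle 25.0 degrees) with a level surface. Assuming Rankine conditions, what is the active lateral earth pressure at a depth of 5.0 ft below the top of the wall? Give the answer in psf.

209 psf

K_a = (1 − sin φ)/(1 + sin φ) = 0.4059.
σ_h = K_a γ z = 0.4059 × 102.8 × 5.0 = 208.6 psf.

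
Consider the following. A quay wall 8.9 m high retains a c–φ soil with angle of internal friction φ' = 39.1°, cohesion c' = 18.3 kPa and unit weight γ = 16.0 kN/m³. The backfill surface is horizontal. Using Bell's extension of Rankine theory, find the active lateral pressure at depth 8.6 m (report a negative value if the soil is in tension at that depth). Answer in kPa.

K_a = (1 − sin φ)/(1 + sin φ) = 0.2265.
σ_a = K_a γ z − 2c√K_a = 0.2265×16.0×8.6 − 2×18.3×0.4759 = 13.75 kPa.

13.7 kPa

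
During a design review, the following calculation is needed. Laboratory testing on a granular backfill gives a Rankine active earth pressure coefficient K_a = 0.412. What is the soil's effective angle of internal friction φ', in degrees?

K_a = tan²(45° − φ/2) ⇒ 45° − φ/2 = arctan(√0.412) = 32.70°.
φ = 2(45° − 32.70°) = 24.61°.

24.6°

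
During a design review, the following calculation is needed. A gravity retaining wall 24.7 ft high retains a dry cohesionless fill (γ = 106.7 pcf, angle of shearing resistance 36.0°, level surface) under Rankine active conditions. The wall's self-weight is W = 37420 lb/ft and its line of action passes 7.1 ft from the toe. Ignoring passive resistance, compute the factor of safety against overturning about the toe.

K_a = tan²(45° − 36.0°/2) = 0.2596.
P_a = ½K_aγH² = 0.5×0.2596×106.7×24.7² = 8450 lb/ft, acting at H/3 = 8.233 ft above the base.
Overturning moment M_o = P_a × H/3 = 8450 × 8.233 = 69570.
Resisting moment M_r = W × 7.1 = 37420 × 7.1 = 265700.
FS_overturning = M_r/M_o = 265700/69570 = 3.819.

3.82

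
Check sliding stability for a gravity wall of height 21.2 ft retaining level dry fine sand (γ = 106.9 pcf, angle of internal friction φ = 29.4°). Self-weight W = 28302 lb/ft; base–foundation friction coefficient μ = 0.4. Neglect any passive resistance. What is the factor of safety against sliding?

1.38

K_a = tan²(45° − 29.4°/2) = 0.3415.
P_a = ½K_aγH² = 0.5×0.3415×106.9×21.2² = 8203 lb/ft, acting at H/3 = 7.067 ft above the base.
FS_sliding = μW / P_a = 0.4×28302 / 8203 = 1.380.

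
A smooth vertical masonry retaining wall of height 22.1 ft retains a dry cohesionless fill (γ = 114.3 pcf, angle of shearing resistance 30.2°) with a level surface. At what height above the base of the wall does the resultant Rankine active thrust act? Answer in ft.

K_a = 0.3307.
The pressure distribution is triangular, so the resultant acts at H/3 above the base = 22.1/3 = 7.367 ft.

7.37 ft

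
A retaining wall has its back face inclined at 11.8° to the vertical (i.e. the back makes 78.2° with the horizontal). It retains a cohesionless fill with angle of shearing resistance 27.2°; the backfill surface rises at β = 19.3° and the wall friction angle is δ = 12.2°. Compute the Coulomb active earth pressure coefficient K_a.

K_a = sin²(α+φ) / [sin²α · sin(α−δ) · (1 + √{sin(φ+δ)sin(φ−β) / (sin(α−δ)sin(α+β))})²].
With α = 78.2°, φ = 27.2°, δ = 12.2°, β = 19.3°: K_a = 0.6184.

0.618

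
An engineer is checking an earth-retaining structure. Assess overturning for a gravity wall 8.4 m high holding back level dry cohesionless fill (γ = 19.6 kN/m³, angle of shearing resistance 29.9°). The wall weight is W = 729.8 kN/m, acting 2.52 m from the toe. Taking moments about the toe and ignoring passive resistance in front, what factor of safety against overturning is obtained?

K_a = tan²(45° − 29.9°/2) = 0.3347.
P_a = ½K_aγH² = 0.5×0.3347×19.6×8.4² = 231.4 kN/m, acting at H/3 = 2.800 m above the base.
Overturning moment M_o = P_a × H/3 = 231.4 × 2.800 = 648.0.
Resisting moment M_r = W × 2.52 = 729.8 × 2.52 = 1839.
FS_overturning = M_r/M_o = 1839/648.0 = 2.838.

2.84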